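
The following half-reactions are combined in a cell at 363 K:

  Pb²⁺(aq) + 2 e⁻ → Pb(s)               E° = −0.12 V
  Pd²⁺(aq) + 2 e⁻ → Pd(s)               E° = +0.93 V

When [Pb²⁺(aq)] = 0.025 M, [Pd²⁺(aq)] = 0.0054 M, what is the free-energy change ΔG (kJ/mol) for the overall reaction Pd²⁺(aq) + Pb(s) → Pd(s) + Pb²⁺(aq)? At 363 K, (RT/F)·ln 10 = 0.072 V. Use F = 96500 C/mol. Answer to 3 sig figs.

With Pd²⁺/Pd reduced at the cathode, E°cell = +0.93 − (−0.12) = +1.05 V and n = 2.
The reaction quotient is [Pb²⁺(aq)] / [Pd²⁺(aq)] = 4.63; by Nernst, E = +1.05 − (0.072/2)(0.666) = +1.0260 V.
Then ΔG = −nFE = −2 × 96500 × +1.0260 J/mol = −198 kJ/mol.

−198 kJ/mol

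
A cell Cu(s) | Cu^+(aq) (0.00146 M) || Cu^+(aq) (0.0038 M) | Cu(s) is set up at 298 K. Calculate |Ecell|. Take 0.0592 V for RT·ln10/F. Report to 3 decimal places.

0.025 V

For a concentration cell E°cell = 0, since both electrodes use the same couple.
The compartment with the higher Cu^+(aq) concentration (0.0038 M) acts as the cathode; ions are reduced there and produced at the dilute (0.00146 M) anode.
With n = 1, Ecell = −(0.0592/1)·log([dilute]/[conc]) = −(0.0592/1)·log(0.00146/0.0038) = +0.025 V.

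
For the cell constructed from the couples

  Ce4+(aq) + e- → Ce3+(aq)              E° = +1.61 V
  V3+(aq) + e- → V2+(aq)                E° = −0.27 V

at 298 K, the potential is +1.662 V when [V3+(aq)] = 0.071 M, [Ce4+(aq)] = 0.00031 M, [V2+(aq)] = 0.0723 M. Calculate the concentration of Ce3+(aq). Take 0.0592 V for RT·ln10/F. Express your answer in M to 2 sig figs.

1.5 M

With Ce⁴⁺/Ce³⁺ at the cathode and V³⁺/V²⁺ at the anode, E°cell = +1.61 − (−0.27) = +1.88 V (n = 1).
Rearranging E = E° − (0.0592/n)·log Q gives log Q = 1(+1.88 − (+1.662))/0.0592 = 3.682.
The balanced reaction is Ce4+(aq) + V2+(aq) → Ce3+(aq) + V3+(aq), so Q = ([Ce3+(aq)]·[V3+(aq)]) / ([Ce4+(aq)]·[V2+(aq)]).
Substituting the known concentrations and solving, log [Ce3+(aq)] = 0.181 and [Ce3+(aq)] = 1.5 M.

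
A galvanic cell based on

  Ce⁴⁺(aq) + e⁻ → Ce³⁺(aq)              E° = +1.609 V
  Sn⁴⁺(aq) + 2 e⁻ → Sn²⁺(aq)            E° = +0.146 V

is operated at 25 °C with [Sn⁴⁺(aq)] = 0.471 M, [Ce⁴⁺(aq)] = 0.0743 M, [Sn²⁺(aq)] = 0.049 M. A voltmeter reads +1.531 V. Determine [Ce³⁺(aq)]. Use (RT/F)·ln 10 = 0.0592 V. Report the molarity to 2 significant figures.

Ce⁴⁺/Ce³⁺ is the cathode (higher E°); E°cell = +1.609 − (+0.146) = +1.463 V with n = 2.
Rearranging E = E° − (0.0592/n)·log Q gives log Q = 2(+1.463 − (+1.531))/0.0592 = −2.297.
For 2 Ce⁴⁺(aq) + Sn²⁺(aq) → 2 Ce³⁺(aq) + Sn⁴⁺(aq), the reaction quotient is Q = ([Ce³⁺(aq)]^2·[Sn⁴⁺(aq)]) / ([Ce⁴⁺(aq)]^2·[Sn²⁺(aq)]).
Substituting the known concentrations and solving, log [Ce³⁺(aq)] = −2.769 and [Ce³⁺(aq)] = 0.0017 M.

0.0017 M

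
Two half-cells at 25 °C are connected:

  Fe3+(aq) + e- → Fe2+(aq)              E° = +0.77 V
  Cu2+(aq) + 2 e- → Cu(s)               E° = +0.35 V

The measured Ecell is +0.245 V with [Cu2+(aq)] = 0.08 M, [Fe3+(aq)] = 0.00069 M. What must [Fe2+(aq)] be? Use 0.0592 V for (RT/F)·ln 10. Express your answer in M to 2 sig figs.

2.2 M

Fe³⁺/Fe²⁺ is the cathode (higher E°); E°cell = +0.77 − (+0.35) = +0.42 V with n = 2.
From the Nernst equation, log Q = n(E° − E)/0.0592 = 2·(+0.42 − (+0.245))/0.0592 = 5.912.
The balanced reaction is 2 Fe3+(aq) + Cu(s) → 2 Fe2+(aq) + Cu2+(aq), so Q = ([Fe2+(aq)]^2·[Cu2+(aq)]) / [Fe3+(aq)]^2.
Isolating [Fe2+(aq)] in Q = 10^{5.912} yields log [Fe2+(aq)] = 0.343, i.e. 2.2 M.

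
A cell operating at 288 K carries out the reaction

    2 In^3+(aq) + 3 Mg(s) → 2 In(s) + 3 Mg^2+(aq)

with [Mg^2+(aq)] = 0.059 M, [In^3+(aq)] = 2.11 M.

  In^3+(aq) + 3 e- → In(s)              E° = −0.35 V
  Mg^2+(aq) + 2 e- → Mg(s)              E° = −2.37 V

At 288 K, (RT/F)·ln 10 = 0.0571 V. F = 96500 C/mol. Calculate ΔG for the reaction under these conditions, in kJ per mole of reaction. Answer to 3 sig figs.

With In³⁺/In reduced at the cathode, E°cell = −0.35 − (−2.37) = +2.02 V and n = 6.
Here Q = [Mg^2+(aq)]^3 / [In^3+(aq)]^2 = 4.61×10^−5 (log Q = −4.336), giving E = +2.02 − (0.0571/6)·(−4.336) = +2.0613 V.
ΔG = −nFE = −(6)(96500)(+2.0613) J/mol = −1190 kJ/mol.

−1190 kJ/mol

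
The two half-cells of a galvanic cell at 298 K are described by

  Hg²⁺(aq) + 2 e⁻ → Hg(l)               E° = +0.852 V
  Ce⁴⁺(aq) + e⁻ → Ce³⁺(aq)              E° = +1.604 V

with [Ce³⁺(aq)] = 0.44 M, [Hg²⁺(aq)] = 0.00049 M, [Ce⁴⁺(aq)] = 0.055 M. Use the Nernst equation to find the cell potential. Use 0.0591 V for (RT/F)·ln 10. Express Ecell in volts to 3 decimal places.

The Ce⁴⁺/Ce³⁺ couple has the more positive E°, so it is the cathode; Hg²⁺/Hg is the anode.
E°cell = +1.604 − (+0.852) = +0.752 V, with n = 2 electrons transferred.
For the overall reaction 2 Ce⁴⁺(aq) + Hg(l) → 2 Ce³⁺(aq) + Hg²⁺(aq), Q = ([Ce³⁺(aq)]^2·[Hg²⁺(aq)]) / [Ce⁴⁺(aq)]^2 = 0.0314, giving log Q = −1.504.
E = E° − (0.0591/n)·log Q = +0.752 − (0.0591/2)(−1.504) = +0.796 V.

+0.796 V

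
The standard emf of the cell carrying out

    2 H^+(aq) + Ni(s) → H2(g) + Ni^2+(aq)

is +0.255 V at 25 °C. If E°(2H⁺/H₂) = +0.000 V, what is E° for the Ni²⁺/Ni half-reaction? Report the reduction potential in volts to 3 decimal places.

−0.255 V

In the reaction as written the 2H⁺/H₂ couple is reduced (cathode) and Ni²⁺/Ni is oxidized (anode), so E°cell = E°(2H⁺/H₂) − E°(Ni²⁺/Ni).
E°(Ni²⁺/Ni) = E°(cathode) − E°cell = +0.000 − (+0.255) = −0.255 V.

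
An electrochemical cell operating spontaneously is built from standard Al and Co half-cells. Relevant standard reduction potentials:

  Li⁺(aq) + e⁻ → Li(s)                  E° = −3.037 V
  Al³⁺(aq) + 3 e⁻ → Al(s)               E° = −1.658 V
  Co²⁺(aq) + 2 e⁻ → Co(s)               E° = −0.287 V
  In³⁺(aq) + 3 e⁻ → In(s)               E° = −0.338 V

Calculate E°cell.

Of the two couples in this cell, the one with the more positive reduction potential is reduced at the cathode: here that is Co²⁺/Co (−0.287 V); Al³⁺/Al (−1.658 V) is the anode.
E°cell = E°(cathode) − E°(anode) = −0.287 − (−1.658) = +1.371 V.

+1.371 V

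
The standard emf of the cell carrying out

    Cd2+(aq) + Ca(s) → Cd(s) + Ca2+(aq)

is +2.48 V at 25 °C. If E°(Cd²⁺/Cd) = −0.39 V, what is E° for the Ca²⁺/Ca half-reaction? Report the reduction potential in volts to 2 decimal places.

−2.87 V

In the reaction as written the Cd²⁺/Cd couple is reduced (cathode) and Ca²⁺/Ca is oxidized (anode), so E°cell = E°(Cd²⁺/Cd) − E°(Ca²⁺/Ca).
E°(Ca²⁺/Ca) = E°(cathode) − E°cell = −0.39 − (+2.48) = −2.87 V.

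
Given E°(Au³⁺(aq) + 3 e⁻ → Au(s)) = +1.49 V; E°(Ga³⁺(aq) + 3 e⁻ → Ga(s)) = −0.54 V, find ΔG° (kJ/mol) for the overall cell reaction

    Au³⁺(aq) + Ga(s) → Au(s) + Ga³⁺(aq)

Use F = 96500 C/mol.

−588 kJ/mol

In the reaction as written Au³⁺(aq) is reduced, so the Au³⁺/Au couple is the cathode and Ga³⁺/Ga is the anode.
E°cell = +1.49 − (−0.54) = +2.03 V; balancing electrons gives n = 3.
ΔG° = −nFE°cell = −(3)(96500)(+2.03) J/mol = −588 kJ/mol.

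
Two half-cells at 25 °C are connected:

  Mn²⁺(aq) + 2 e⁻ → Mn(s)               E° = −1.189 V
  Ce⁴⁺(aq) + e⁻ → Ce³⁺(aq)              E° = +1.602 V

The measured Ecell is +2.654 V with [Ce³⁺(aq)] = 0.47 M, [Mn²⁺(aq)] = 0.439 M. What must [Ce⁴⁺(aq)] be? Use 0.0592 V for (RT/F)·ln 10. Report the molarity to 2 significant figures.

0.0015 M

Ce⁴⁺/Ce³⁺ is the cathode (higher E°); E°cell = +1.602 − (−1.189) = +2.791 V with n = 2.
From the Nernst equation, log Q = n(E° − E)/0.0592 = 2·(+2.791 − (+2.654))/0.0592 = 4.628.
Balancing electrons gives 2 Ce⁴⁺(aq) + Mn(s) → 2 Ce³⁺(aq) + Mn²⁺(aq); thus Q = ([Ce³⁺(aq)]^2·[Mn²⁺(aq)]) / [Ce⁴⁺(aq)]^2.
Substituting the known concentrations and solving, log [Ce⁴⁺(aq)] = −2.821 and [Ce⁴⁺(aq)] = 0.0015 M.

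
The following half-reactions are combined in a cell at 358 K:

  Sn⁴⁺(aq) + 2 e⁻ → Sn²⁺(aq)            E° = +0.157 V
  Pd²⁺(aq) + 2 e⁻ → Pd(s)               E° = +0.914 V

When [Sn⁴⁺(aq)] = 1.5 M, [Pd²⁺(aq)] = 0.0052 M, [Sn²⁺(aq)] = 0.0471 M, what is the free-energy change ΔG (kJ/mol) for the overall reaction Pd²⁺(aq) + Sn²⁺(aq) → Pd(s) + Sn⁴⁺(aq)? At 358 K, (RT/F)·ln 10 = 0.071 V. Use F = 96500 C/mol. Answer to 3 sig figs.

With Pd²⁺/Pd reduced at the cathode, E°cell = +0.914 − (+0.157) = +0.757 V and n = 2.
Here Q = [Sn⁴⁺(aq)] / ([Pd²⁺(aq)]·[Sn²⁺(aq)]) = 6.12×10^3 (log Q = 3.787), giving E = +0.757 − (0.071/2)·(3.787) = +0.6226 V.
ΔG = −nFE = −(2)(96500)(+0.6226) J/mol = −120 kJ/mol.

−120 kJ/mol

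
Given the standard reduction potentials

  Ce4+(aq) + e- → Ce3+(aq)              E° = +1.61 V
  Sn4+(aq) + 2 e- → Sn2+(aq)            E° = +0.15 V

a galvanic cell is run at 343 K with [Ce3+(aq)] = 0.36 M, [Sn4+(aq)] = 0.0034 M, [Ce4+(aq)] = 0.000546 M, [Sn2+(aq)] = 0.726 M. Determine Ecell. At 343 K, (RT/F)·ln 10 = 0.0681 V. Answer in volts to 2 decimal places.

+1.35 V

Ce⁴⁺/Ce³⁺ is reduced (cathode, E° = +1.61 V) and Sn⁴⁺/Sn²⁺ is oxidized (anode).
E°cell = +1.61 − (+0.15) = +1.46 V, with n = 2 electrons transferred.
The balanced reaction is 2 Ce4+(aq) + Sn2+(aq) → 2 Ce3+(aq) + Sn4+(aq), so Q = ([Ce3+(aq)]^2·[Sn4+(aq)]) / ([Ce4+(aq)]^2·[Sn2+(aq)]) = 2.04×10^3 and log Q = 3.309.
E = E° − (0.0681/n)·log Q = +1.46 − (0.0681/2)(3.309) = +1.35 V.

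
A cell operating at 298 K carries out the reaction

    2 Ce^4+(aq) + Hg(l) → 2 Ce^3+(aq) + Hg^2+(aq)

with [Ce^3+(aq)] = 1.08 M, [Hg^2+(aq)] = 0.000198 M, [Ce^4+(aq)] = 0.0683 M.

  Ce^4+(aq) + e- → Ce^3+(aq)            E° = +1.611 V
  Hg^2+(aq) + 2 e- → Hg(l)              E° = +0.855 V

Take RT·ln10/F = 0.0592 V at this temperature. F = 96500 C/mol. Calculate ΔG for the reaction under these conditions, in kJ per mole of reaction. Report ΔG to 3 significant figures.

E°cell = +1.611 − (+0.855) = +0.756 V; the balanced reaction transfers n = 2 electrons.
Q = ([Ce^3+(aq)]^2·[Hg^2+(aq)]) / [Ce^4+(aq)]^2 = 0.0495, so log Q = −1.305 and E = +0.756 − (0.0592/2)(−1.305) = +0.7946 V.
ΔG = −nFE = −(2)(96500)(+0.7946) J/mol = −153 kJ/mol.

−153 kJ/mol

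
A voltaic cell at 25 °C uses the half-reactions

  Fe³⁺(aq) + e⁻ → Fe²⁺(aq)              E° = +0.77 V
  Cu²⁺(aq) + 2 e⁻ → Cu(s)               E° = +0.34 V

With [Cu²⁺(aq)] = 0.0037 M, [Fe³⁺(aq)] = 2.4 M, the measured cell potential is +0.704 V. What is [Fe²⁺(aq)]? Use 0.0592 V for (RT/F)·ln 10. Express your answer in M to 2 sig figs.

0.00093 M

With Fe³⁺/Fe²⁺ at the cathode and Cu²⁺/Cu at the anode, E°cell = +0.77 − (+0.34) = +0.43 V (n = 2).
Since E = E° − (0.0592/n)·log Q, log Q = n(E° − E)/0.0592 = −9.257.
The balanced reaction is 2 Fe³⁺(aq) + Cu(s) → 2 Fe²⁺(aq) + Cu²⁺(aq), so Q = ([Fe²⁺(aq)]^2·[Cu²⁺(aq)]) / [Fe³⁺(aq)]^2.
Solving for the unknown gives log [Fe²⁺(aq)] = −3.032, so [Fe²⁺(aq)] ≈ 0.00093 M.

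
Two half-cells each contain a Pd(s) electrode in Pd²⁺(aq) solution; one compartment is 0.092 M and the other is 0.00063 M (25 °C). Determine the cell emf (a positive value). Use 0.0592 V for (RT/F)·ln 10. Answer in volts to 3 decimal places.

For a concentration cell E°cell = 0, since both electrodes use the same couple.
The compartment with the higher Pd²⁺(aq) concentration (0.092 M) acts as the cathode; ions are reduced there and produced at the dilute (0.00063 M) anode.
With n = 2, Ecell = −(0.0592/2)·log([dilute]/[conc]) = −(0.0592/2)·log(0.00063/0.092) = +0.064 V.

0.064 V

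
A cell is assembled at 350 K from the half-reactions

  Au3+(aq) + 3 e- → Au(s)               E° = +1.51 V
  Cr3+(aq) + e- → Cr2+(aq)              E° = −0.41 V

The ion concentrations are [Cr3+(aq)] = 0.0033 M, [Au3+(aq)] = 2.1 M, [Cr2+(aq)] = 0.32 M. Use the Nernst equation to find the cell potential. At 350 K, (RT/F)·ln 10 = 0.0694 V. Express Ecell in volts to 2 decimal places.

+2.07 V

Au³⁺/Au is reduced (cathode, E° = +1.51 V) and Cr³⁺/Cr²⁺ is oxidized (anode).
E°cell = +1.51 − (−0.41) = +1.92 V, with n = 3 electrons transferred.
The balanced reaction is Au3+(aq) + 3 Cr2+(aq) → Au(s) + 3 Cr3+(aq), so Q = [Cr3+(aq)]^3 / ([Au3+(aq)]·[Cr2+(aq)]^3) = 5.22×10^−7 and log Q = −6.282.
Applying E = E° − (RT ln10/nF)·log Q gives +1.92 − (0.0694/3)(−6.282) = +2.07 V.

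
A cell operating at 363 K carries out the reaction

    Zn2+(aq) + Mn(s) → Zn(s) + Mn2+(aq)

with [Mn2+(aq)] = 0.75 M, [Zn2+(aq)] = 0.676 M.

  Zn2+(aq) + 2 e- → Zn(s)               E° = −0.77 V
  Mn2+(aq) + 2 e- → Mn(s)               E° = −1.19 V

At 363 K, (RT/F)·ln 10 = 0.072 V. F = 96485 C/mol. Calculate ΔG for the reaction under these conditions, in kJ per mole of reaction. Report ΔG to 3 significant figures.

−80.7 kJ/mol

The standard cell potential is −0.77 − (−1.19) = +0.42 V, with n = 2 electrons in the balanced equation.
Q = [Mn2+(aq)] / [Zn2+(aq)] = 1.11, so log Q = 0.045 and E = +0.42 − (0.072/2)(0.045) = +0.4184 V.
ΔG = −nFE = −(2)(96485)(+0.4184) J/mol = −80.7 kJ/mol.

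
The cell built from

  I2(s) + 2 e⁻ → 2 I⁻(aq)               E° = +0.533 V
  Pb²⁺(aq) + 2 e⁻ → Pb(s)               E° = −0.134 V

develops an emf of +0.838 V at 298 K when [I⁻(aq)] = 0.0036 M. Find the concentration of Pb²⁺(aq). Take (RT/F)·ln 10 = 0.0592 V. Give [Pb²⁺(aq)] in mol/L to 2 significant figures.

I₂/I⁻ is the cathode (higher E°); E°cell = +0.533 − (−0.134) = +0.667 V with n = 2.
From the Nernst equation, log Q = n(E° − E)/0.0592 = 2·(+0.667 − (+0.838))/0.0592 = −5.777.
For I2(s) + Pb(s) → 2 I⁻(aq) + Pb²⁺(aq), the reaction quotient is Q = [I⁻(aq)]^2·[Pb²⁺(aq)].
Isolating [Pb²⁺(aq)] in Q = 10^{−5.777} yields log [Pb²⁺(aq)] = −0.890, i.e. 0.13 M.

0.13 M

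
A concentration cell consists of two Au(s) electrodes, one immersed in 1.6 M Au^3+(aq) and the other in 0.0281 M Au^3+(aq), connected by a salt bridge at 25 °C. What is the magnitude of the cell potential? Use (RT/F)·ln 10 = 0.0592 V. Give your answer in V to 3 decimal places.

0.035 V

For a concentration cell E°cell = 0, since both electrodes use the same couple.
The compartment with the higher Au^3+(aq) concentration (1.6 M) acts as the cathode; ions are reduced there and produced at the dilute (0.0281 M) anode.
With n = 3, Ecell = −(0.0592/3)·log([dilute]/[conc]) = −(0.0592/3)·log(0.0281/1.6) = +0.035 V.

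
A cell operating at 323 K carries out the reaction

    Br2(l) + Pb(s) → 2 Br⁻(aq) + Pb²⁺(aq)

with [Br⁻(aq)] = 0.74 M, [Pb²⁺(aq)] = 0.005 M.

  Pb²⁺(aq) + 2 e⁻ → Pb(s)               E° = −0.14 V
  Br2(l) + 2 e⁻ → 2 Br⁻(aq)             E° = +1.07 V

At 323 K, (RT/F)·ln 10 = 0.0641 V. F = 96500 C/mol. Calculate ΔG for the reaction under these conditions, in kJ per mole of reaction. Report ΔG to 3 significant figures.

−249 kJ/mol

E°cell = +1.07 − (−0.14) = +1.21 V; the balanced reaction transfers n = 2 electrons.
Here Q = [Br⁻(aq)]^2·[Pb²⁺(aq)] = 0.00274 (log Q = −2.563), giving E = +1.21 − (0.0641/2)·(−2.563) = +1.2921 V.
ΔG = −nFE = −(2)(96500)(+1.2921) J/mol = −249 kJ/mol.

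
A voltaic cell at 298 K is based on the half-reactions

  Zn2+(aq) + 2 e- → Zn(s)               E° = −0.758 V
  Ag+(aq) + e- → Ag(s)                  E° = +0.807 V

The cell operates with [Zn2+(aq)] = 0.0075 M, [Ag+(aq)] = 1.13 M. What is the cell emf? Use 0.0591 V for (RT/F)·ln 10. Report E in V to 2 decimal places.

The Ag⁺/Ag couple has the more positive E°, so it is the cathode; Zn²⁺/Zn is the anode.
E°cell = +0.807 − (−0.758) = +1.565 V, with n = 2 electrons transferred.
The balanced reaction is 2 Ag+(aq) + Zn(s) → 2 Ag(s) + Zn2+(aq), so Q = [Zn2+(aq)] / [Ag+(aq)]^2 = 0.00587 and log Q = −2.231.
By the Nernst equation, E = +1.565 − (0.0591/2)·(−2.231) = +1.63 V.

+1.63 V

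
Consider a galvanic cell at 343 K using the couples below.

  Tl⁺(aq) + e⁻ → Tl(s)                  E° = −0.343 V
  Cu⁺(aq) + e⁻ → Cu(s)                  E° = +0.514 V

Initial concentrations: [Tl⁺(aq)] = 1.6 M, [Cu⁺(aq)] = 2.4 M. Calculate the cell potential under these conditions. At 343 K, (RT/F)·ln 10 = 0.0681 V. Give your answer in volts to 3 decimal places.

+0.869 V

Cu⁺/Cu is reduced (cathode, E° = +0.514 V) and Tl⁺/Tl is oxidized (anode).
E°cell = +0.514 − (−0.343) = +0.857 V, with n = 1 electron transferred.
The balanced reaction is Cu⁺(aq) + Tl(s) → Cu(s) + Tl⁺(aq), so Q = [Tl⁺(aq)] / [Cu⁺(aq)] = 0.667 and log Q = −0.176.
Applying E = E° − (RT ln10/nF)·log Q gives +0.857 − (0.0681/1)(−0.176) = +0.869 V.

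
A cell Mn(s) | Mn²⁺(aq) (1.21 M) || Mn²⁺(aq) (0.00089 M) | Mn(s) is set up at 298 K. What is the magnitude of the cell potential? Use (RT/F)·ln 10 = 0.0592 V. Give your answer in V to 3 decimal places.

For a concentration cell E°cell = 0, since both electrodes use the same couple.
The compartment with the higher Mn²⁺(aq) concentration (1.21 M) acts as the cathode; ions are reduced there and produced at the dilute (0.00089 M) anode.
With n = 2, Ecell = −(0.0592/2)·log([dilute]/[conc]) = −(0.0592/2)·log(0.00089/1.21) = +0.093 V.

0.093 V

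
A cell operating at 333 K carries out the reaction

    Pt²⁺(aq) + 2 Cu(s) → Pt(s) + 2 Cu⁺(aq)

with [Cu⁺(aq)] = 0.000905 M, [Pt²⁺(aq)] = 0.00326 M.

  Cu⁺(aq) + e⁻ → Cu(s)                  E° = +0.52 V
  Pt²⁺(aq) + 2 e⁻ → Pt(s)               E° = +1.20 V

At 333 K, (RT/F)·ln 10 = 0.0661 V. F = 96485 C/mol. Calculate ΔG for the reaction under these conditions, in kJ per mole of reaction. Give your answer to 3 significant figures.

−154 kJ/mol

With Pt²⁺/Pt reduced at the cathode, E°cell = +1.20 − (+0.52) = +0.68 V and n = 2.
The reaction quotient is [Cu⁺(aq)]^2 / [Pt²⁺(aq)] = 0.000251; by Nernst, E = +0.68 − (0.0661/2)(−3.600) = +0.7990 V.
Then ΔG = −nFE = −2 × 96485 × +0.7990 J/mol = −154 kJ/mol.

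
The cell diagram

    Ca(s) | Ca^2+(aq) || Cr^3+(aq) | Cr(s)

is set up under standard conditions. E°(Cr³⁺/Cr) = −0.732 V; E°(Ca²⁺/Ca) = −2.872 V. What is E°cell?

+2.140 V

By convention the left-hand electrode in cell notation is the anode (oxidation) and the right-hand electrode is the cathode (reduction).
E°cell = E°(right) − E°(left) = −0.732 − (−2.872) = +2.140 V.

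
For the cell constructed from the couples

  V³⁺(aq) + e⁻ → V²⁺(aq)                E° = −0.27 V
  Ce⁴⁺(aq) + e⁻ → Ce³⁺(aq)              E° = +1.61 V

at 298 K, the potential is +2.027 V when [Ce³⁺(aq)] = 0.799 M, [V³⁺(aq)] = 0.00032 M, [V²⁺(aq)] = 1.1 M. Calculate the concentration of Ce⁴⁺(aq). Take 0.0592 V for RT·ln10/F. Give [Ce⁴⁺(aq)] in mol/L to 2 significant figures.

0.071 M

The Ce⁴⁺/Ce³⁺ couple has the larger reduction potential, so it is the cathode: E°cell = +1.61 − (−0.27) = +1.88 V and n = 1.
From the Nernst equation, log Q = n(E° − E)/0.0592 = 1·(+1.88 − (+2.027))/0.0592 = −2.483.
Balancing electrons gives Ce⁴⁺(aq) + V²⁺(aq) → Ce³⁺(aq) + V³⁺(aq); thus Q = ([Ce³⁺(aq)]·[V³⁺(aq)]) / ([Ce⁴⁺(aq)]·[V²⁺(aq)]).
Solving for the unknown gives log [Ce⁴⁺(aq)] = −1.151, so [Ce⁴⁺(aq)] ≈ 0.071 M.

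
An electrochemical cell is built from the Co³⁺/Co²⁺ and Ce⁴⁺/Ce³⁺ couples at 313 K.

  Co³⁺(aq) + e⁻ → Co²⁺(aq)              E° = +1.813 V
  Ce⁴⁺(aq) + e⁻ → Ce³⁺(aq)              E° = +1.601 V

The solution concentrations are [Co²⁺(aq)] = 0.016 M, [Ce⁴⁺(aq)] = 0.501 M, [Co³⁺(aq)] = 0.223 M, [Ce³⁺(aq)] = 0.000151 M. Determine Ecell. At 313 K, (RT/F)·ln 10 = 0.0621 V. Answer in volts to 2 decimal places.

+0.06 V

The Co³⁺/Co²⁺ couple has the more positive E°, so it is the cathode; Ce⁴⁺/Ce³⁺ is the anode.
E°cell = +1.813 − (+1.601) = +0.212 V, with n = 1 electron transferred.
For the overall reaction Co³⁺(aq) + Ce³⁺(aq) → Co²⁺(aq) + Ce⁴⁺(aq), Q = ([Co²⁺(aq)]·[Ce⁴⁺(aq)]) / ([Co³⁺(aq)]·[Ce³⁺(aq)]) = 238, giving log Q = 2.377.
By the Nernst equation, E = +0.212 − (0.0621/1)·(2.377) = +0.06 V.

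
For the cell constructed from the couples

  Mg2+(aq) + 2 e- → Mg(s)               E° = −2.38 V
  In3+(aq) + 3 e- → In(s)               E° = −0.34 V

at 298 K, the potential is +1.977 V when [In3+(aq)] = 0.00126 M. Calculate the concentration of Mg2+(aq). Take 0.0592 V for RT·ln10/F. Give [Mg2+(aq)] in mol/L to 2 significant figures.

1.6 M

The In³⁺/In couple has the larger reduction potential, so it is the cathode: E°cell = −0.34 − (−2.38) = +2.04 V and n = 6.
Since E = E° − (0.0592/n)·log Q, log Q = n(E° − E)/0.0592 = 6.385.
The balanced reaction is 2 In3+(aq) + 3 Mg(s) → 2 In(s) + 3 Mg2+(aq), so Q = [Mg2+(aq)]^3 / [In3+(aq)]^2.
Isolating [Mg2+(aq)] in Q = 10^{6.385} yields log [Mg2+(aq)] = 0.195, i.e. 1.6 M.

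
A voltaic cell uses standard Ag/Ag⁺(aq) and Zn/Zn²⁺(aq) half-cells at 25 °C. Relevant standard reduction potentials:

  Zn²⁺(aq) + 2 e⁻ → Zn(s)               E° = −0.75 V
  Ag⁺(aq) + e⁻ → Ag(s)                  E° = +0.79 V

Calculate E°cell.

Of the two couples in this cell, the one with the more positive reduction potential is reduced at the cathode: here that is Ag⁺/Ag (+0.79 V); Zn²⁺/Zn (−0.75 V) is the anode.
E°cell = E°(cathode) − E°(anode) = +0.79 − (−0.75) = +1.54 V.

+1.54 V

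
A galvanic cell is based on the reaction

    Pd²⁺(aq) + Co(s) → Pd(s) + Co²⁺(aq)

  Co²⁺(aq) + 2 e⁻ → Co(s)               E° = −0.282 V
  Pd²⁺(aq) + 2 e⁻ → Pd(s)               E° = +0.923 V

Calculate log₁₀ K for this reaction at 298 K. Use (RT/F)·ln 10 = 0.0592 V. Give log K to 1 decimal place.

The Pd²⁺/Pd couple is reduced (cathode); E°cell = +0.923 − (−0.282) = +1.205 V with n = 2.
At equilibrium E = 0, so log K = nE°cell / 0.0592 = (2)(+1.205) / 0.0592 = 40.7.

log K = 40.7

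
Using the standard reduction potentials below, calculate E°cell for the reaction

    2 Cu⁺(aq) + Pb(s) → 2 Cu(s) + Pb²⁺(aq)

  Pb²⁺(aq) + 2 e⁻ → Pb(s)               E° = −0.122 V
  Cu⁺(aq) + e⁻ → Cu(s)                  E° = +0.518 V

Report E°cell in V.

In the reaction as written, Cu⁺(aq) is reduced (cathode) and Pb²⁺(aq) is produced by oxidation at the anode.
E°cell = E°(cathode) − E°(anode) = +0.518 − (−0.122) = +0.640 V.
The positive value indicates the reaction is spontaneous as written.

+0.640 V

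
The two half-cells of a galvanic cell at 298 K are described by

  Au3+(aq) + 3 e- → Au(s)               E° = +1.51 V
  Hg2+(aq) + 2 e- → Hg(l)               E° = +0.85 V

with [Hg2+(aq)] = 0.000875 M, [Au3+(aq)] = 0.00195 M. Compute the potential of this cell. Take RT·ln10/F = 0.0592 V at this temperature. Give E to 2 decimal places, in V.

Au³⁺/Au is reduced (cathode, E° = +1.51 V) and Hg²⁺/Hg is oxidized (anode).
The standard potential is +1.51 − (+0.85) = +0.66 V and the balanced reaction transfers n = 6 electrons.
Balancing gives 2 Au3+(aq) + 3 Hg(l) → 2 Au(s) + 3 Hg2+(aq); hence Q = [Hg2+(aq)]^3 / [Au3+(aq)]^2 = 0.000176 (log Q = −3.754).
E = E° − (0.0592/n)·log Q = +0.66 − (0.0592/6)(−3.754) = +0.70 V.

+0.70 V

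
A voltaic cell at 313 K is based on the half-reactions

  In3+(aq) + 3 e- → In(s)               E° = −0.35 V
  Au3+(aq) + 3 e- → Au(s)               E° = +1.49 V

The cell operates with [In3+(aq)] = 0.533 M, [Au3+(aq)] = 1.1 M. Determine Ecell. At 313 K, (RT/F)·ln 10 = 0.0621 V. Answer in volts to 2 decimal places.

Au³⁺/Au is reduced (cathode, E° = +1.49 V) and In³⁺/In is oxidized (anode).
E°cell = +1.49 − (−0.35) = +1.84 V, with n = 3 electrons transferred.
For the overall reaction Au3+(aq) + In(s) → Au(s) + In3+(aq), Q = [In3+(aq)] / [Au3+(aq)] = 0.485, giving log Q = −0.315.
By the Nernst equation, E = +1.84 − (0.0621/3)·(−0.315) = +1.85 V.

+1.85 V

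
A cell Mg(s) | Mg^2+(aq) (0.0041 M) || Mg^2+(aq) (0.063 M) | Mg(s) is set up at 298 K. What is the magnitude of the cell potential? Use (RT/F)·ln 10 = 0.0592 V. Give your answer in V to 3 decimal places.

For a concentration cell E°cell = 0, since both electrodes use the same couple.
The compartment with the higher Mg^2+(aq) concentration (0.063 M) acts as the cathode; ions are reduced there and produced at the dilute (0.0041 M) anode.
With n = 2, Ecell = −(0.0592/2)·log([dilute]/[conc]) = −(0.0592/2)·log(0.0041/0.063) = +0.035 V.

0.035 V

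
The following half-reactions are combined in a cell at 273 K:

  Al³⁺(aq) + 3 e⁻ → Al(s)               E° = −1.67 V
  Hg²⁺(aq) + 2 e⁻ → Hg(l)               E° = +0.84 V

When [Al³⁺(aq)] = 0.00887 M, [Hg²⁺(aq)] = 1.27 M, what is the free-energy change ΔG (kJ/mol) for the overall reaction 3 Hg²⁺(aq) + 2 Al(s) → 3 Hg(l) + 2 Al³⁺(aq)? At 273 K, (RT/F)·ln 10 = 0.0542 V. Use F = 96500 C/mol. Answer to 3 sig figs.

−1480 kJ/mol

E°cell = +0.84 − (−1.67) = +2.51 V; the balanced reaction transfers n = 6 electrons.
Here Q = [Al³⁺(aq)]^2 / [Hg²⁺(aq)]^3 = 3.84×10^−5 (log Q = −4.416), giving E = +2.51 − (0.0542/6)·(−4.416) = +2.5499 V.
Finally ΔG = −nFE = −(6)(96500 C/mol)(+2.5499 V) = −1480 kJ/mol.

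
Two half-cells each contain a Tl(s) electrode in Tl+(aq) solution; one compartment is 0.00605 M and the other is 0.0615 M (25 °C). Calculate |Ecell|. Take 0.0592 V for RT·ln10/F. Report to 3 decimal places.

0.060 V

For a concentration cell E°cell = 0, since both electrodes use the same couple.
The compartment with the higher Tl+(aq) concentration (0.0615 M) acts as the cathode; ions are reduced there and produced at the dilute (0.00605 M) anode.
With n = 1, Ecell = −(0.0592/1)·log([dilute]/[conc]) = −(0.0592/1)·log(0.00605/0.0615) = +0.060 V.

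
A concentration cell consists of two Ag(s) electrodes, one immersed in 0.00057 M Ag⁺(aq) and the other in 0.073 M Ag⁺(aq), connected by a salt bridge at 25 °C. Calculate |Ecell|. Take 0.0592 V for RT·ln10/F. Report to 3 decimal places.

0.125 V

For a concentration cell E°cell = 0, since both electrodes use the same couple.
The compartment with the higher Ag⁺(aq) concentration (0.073 M) acts as the cathode; ions are reduced there and produced at the dilute (0.00057 M) anode.
With n = 1, Ecell = −(0.0592/1)·log([dilute]/[conc]) = −(0.0592/1)·log(0.00057/0.073) = +0.125 V.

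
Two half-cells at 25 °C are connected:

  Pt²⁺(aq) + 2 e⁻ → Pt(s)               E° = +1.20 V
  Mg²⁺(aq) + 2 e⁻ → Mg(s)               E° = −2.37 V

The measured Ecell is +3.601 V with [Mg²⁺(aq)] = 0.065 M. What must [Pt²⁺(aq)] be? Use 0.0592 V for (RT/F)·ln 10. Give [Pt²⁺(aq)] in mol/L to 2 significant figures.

0.72 M

With Pt²⁺/Pt at the cathode and Mg²⁺/Mg at the anode, E°cell = +1.20 − (−2.37) = +3.57 V (n = 2).
Since E = E° − (0.0592/n)·log Q, log Q = n(E° − E)/0.0592 = −1.047.
Balancing electrons gives Pt²⁺(aq) + Mg(s) → Pt(s) + Mg²⁺(aq); thus Q = [Mg²⁺(aq)] / [Pt²⁺(aq)].
Substituting the known concentrations and solving, log [Pt²⁺(aq)] = −0.140 and [Pt²⁺(aq)] = 0.72 M.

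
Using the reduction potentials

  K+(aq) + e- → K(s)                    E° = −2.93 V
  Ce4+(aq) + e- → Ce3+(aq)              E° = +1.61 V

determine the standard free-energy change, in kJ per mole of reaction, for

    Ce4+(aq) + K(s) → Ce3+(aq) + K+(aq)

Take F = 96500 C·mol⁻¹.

In the reaction as written Ce4+(aq) is reduced, so the Ce⁴⁺/Ce³⁺ couple is the cathode and K⁺/K is the anode.
E°cell = +1.61 − (−2.93) = +4.54 V; balancing electrons gives n = 1.
ΔG° = −nFE°cell = −(1)(96500)(+4.54) J/mol = −438 kJ/mol.

−438 kJ/mol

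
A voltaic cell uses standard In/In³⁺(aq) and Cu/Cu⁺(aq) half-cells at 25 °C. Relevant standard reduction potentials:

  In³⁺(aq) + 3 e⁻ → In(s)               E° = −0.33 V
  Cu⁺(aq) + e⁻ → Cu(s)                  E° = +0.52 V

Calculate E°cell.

+0.85 V

Of the two couples in this cell, the one with the more positive reduction potential is reduced at the cathode: here that is Cu⁺/Cu (+0.52 V); In³⁺/In (−0.33 V) is the anode.
E°cell = E°(cathode) − E°(anode) = +0.52 − (−0.33) = +0.85 V.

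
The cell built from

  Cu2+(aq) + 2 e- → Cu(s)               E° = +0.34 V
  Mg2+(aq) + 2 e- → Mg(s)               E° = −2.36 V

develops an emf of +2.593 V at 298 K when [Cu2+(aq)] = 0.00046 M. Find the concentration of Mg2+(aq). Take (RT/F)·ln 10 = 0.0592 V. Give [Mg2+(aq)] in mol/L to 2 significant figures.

The Cu²⁺/Cu couple has the larger reduction potential, so it is the cathode: E°cell = +0.34 − (−2.36) = +2.70 V and n = 2.
Rearranging E = E° − (0.0592/n)·log Q gives log Q = 2(+2.70 − (+2.593))/0.0592 = 3.615.
The balanced reaction is Cu2+(aq) + Mg(s) → Cu(s) + Mg2+(aq), so Q = [Mg2+(aq)] / [Cu2+(aq)].
Isolating [Mg2+(aq)] in Q = 10^{3.615} yields log [Mg2+(aq)] = 0.278, i.e. 1.9 M.

1.9 M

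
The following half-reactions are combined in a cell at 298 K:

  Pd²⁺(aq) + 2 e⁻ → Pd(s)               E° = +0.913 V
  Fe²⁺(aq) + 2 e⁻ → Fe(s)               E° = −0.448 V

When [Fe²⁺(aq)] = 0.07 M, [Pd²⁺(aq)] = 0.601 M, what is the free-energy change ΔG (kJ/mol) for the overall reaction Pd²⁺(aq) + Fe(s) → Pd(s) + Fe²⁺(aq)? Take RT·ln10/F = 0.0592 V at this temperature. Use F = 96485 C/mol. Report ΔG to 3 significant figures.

−268 kJ/mol

With Pd²⁺/Pd reduced at the cathode, E°cell = +0.913 − (−0.448) = +1.361 V and n = 2.
Here Q = [Fe²⁺(aq)] / [Pd²⁺(aq)] = 0.116 (log Q = −0.934), giving E = +1.361 − (0.0592/2)·(−0.934) = +1.3886 V.
ΔG = −nFE = −(2)(96485)(+1.3886) J/mol = −268 kJ/mol.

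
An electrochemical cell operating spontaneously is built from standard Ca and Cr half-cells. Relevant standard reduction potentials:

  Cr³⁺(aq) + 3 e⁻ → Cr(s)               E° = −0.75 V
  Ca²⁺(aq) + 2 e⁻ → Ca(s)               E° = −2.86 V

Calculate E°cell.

+2.11 V

Of the two couples in this cell, the one with the more positive reduction potential is reduced at the cathode: here that is Cr³⁺/Cr (−0.75 V); Ca²⁺/Ca (−2.86 V) is the anode.
E°cell = E°(cathode) − E°(anode) = −0.75 − (−2.86) = +2.11 V.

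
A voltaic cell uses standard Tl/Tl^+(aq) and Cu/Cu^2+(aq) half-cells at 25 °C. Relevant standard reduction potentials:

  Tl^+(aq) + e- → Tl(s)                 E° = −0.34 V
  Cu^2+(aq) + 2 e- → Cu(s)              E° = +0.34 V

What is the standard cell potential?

+0.68 V

Of the two couples in this cell, the one with the more positive reduction potential is reduced at the cathode: here that is Cu²⁺/Cu (+0.34 V); Tl⁺/Tl (−0.34 V) is the anode.
E°cell = E°(cathode) − E°(anode) = +0.34 − (−0.34) = +0.68 V.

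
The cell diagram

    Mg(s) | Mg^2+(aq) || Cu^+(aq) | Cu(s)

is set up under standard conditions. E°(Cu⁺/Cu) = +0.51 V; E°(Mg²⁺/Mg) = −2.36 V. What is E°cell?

+2.87 V

By convention the left-hand electrode in cell notation is the anode (oxidation) and the right-hand electrode is the cathode (reduction).
E°cell = E°(right) − E°(left) = +0.51 − (−2.36) = +2.87 V.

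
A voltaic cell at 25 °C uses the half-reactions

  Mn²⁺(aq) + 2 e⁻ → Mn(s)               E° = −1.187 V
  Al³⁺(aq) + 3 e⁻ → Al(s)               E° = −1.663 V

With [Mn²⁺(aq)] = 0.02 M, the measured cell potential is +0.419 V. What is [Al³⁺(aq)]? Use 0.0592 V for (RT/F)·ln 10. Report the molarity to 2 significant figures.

2.2 M

With Mn²⁺/Mn at the cathode and Al³⁺/Al at the anode, E°cell = −1.187 − (−1.663) = +0.476 V (n = 6).
From the Nernst equation, log Q = n(E° − E)/0.0592 = 6·(+0.476 − (+0.419))/0.0592 = 5.777.
The balanced reaction is 3 Mn²⁺(aq) + 2 Al(s) → 3 Mn(s) + 2 Al³⁺(aq), so Q = [Al³⁺(aq)]^2 / [Mn²⁺(aq)]^3.
Solving for the unknown gives log [Al³⁺(aq)] = 0.340, so [Al³⁺(aq)] ≈ 2.2 M.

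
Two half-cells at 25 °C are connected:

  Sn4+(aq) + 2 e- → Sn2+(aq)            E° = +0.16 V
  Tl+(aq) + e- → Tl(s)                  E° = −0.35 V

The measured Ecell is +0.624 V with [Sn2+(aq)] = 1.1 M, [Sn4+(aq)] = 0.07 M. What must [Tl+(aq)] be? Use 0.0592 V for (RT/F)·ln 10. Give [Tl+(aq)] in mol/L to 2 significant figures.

Sn⁴⁺/Sn²⁺ is the cathode (higher E°); E°cell = +0.16 − (−0.35) = +0.51 V with n = 2.
From the Nernst equation, log Q = n(E° − E)/0.0592 = 2·(+0.51 − (+0.624))/0.0592 = −3.851.
The balanced reaction is Sn4+(aq) + 2 Tl(s) → Sn2+(aq) + 2 Tl+(aq), so Q = ([Sn2+(aq)]·[Tl+(aq)]^2) / [Sn4+(aq)].
Isolating [Tl+(aq)] in Q = 10^{−3.851} yields log [Tl+(aq)] = −2.524, i.e. 0.0030 M.

0.0030 M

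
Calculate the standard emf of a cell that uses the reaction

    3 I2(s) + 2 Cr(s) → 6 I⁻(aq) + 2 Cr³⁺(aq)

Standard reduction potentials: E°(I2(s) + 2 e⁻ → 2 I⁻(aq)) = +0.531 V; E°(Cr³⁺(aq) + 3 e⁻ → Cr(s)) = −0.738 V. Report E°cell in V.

In the reaction as written, I2(s) is reduced (cathode) and Cr³⁺(aq) is produced by oxidation at the anode.
E°cell = E°(cathode) − E°(anode) = +0.531 − (−0.738) = +1.269 V.
The positive value indicates the reaction is spontaneous as written.

+1.269 V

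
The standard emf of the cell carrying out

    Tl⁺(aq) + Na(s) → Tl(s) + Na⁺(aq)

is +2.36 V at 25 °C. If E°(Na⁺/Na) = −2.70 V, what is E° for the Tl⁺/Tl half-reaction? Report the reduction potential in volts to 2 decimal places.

−0.34 V

In the reaction as written the Tl⁺/Tl couple is reduced (cathode) and Na⁺/Na is oxidized (anode), so E°cell = E°(Tl⁺/Tl) − E°(Na⁺/Na).
E°(Tl⁺/Tl) = E°cell + E°(anode) = +2.36 + (−2.70) = −0.34 V.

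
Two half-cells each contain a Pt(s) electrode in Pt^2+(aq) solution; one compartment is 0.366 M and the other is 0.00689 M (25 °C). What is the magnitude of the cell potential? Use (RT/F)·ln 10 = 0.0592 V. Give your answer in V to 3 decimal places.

For a concentration cell E°cell = 0, since both electrodes use the same couple.
The compartment with the higher Pt^2+(aq) concentration (0.366 M) acts as the cathode; ions are reduced there and produced at the dilute (0.00689 M) anode.
With n = 2, Ecell = −(0.0592/2)·log([dilute]/[conc]) = −(0.0592/2)·log(0.00689/0.366) = +0.051 V.

0.051 V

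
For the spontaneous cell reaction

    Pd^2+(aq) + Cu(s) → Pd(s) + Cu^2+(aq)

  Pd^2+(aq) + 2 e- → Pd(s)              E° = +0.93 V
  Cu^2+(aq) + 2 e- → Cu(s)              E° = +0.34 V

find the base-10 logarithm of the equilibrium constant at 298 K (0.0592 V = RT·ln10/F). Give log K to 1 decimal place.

log K = 19.9

The Pd²⁺/Pd couple is reduced (cathode); E°cell = +0.93 − (+0.34) = +0.59 V with n = 2.
At equilibrium E = 0, so log K = nE°cell / 0.0592 = (2)(+0.59) / 0.0592 = 19.9.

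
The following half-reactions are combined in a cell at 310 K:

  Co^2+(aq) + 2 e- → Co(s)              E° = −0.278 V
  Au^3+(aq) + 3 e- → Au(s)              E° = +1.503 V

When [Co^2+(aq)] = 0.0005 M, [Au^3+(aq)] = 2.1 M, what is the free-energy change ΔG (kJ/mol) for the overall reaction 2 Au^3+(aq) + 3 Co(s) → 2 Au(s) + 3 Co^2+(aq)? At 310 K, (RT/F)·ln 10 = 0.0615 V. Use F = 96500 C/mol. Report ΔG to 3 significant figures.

E°cell = +1.503 − (−0.278) = +1.781 V; the balanced reaction transfers n = 6 electrons.
The reaction quotient is [Co^2+(aq)]^3 / [Au^3+(aq)]^2 = 2.83×10^−11; by Nernst, E = +1.781 − (0.0615/6)(−10.548) = +1.8891 V.
Finally ΔG = −nFE = −(6)(96500 C/mol)(+1.8891 V) = −1090 kJ/mol.

−1090 kJ/mol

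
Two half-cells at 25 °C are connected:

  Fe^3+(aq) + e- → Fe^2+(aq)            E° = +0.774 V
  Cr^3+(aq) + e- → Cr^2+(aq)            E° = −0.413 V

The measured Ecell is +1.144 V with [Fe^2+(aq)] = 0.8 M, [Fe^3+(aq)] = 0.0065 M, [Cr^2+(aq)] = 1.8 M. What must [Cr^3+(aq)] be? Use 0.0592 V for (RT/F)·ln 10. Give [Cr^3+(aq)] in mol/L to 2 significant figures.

The Fe³⁺/Fe²⁺ couple has the larger reduction potential, so it is the cathode: E°cell = +0.774 − (−0.413) = +1.187 V and n = 1.
Rearranging E = E° − (0.0592/n)·log Q gives log Q = 1(+1.187 − (+1.144))/0.0592 = 0.726.
For Fe^3+(aq) + Cr^2+(aq) → Fe^2+(aq) + Cr^3+(aq), the reaction quotient is Q = ([Fe^2+(aq)]·[Cr^3+(aq)]) / ([Fe^3+(aq)]·[Cr^2+(aq)]).
Isolating [Cr^3+(aq)] in Q = 10^{0.726} yields log [Cr^3+(aq)] = −1.109, i.e. 0.078 M.

0.078 M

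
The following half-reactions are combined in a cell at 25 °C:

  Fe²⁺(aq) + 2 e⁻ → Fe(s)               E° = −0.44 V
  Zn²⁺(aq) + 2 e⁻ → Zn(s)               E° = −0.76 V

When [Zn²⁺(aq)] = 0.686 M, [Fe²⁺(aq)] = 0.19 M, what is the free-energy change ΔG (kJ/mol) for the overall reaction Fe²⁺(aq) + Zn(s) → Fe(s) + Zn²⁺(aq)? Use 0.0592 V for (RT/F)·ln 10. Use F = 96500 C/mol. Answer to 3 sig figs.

−58.6 kJ/mol

E°cell = −0.44 − (−0.76) = +0.32 V; the balanced reaction transfers n = 2 electrons.
Here Q = [Zn²⁺(aq)] / [Fe²⁺(aq)] = 3.61 (log Q = 0.558), giving E = +0.32 − (0.0592/2)·(0.558) = +0.3035 V.
Then ΔG = −nFE = −2 × 96500 × +0.3035 J/mol = −58.6 kJ/mol.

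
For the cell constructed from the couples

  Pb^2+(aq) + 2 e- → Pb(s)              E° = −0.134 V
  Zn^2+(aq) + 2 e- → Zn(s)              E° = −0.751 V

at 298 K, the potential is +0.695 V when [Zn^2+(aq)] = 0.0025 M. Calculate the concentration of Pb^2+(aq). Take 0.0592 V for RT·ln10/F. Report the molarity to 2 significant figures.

With Pb²⁺/Pb at the cathode and Zn²⁺/Zn at the anode, E°cell = −0.134 − (−0.751) = +0.617 V (n = 2).
Since E = E° − (0.0592/n)·log Q, log Q = n(E° − E)/0.0592 = −2.635.
For Pb^2+(aq) + Zn(s) → Pb(s) + Zn^2+(aq), the reaction quotient is Q = [Zn^2+(aq)] / [Pb^2+(aq)].
Substituting the known concentrations and solving, log [Pb^2+(aq)] = 0.033 and [Pb^2+(aq)] = 1.1 M.

1.1 M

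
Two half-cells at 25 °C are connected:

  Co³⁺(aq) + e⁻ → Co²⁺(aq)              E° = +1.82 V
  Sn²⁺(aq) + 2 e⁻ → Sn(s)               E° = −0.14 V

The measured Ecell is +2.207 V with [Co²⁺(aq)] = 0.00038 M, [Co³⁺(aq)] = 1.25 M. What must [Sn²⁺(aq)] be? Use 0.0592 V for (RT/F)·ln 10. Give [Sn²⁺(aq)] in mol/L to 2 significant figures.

The Co³⁺/Co²⁺ couple has the larger reduction potential, so it is the cathode: E°cell = +1.82 − (−0.14) = +1.96 V and n = 2.
Rearranging E = E° − (0.0592/n)·log Q gives log Q = 2(+1.96 − (+2.207))/0.0592 = −8.345.
The balanced reaction is 2 Co³⁺(aq) + Sn(s) → 2 Co²⁺(aq) + Sn²⁺(aq), so Q = ([Co²⁺(aq)]^2·[Sn²⁺(aq)]) / [Co³⁺(aq)]^2.
Isolating [Sn²⁺(aq)] in Q = 10^{−8.345} yields log [Sn²⁺(aq)] = −1.311, i.e. 0.049 M.

0.049 M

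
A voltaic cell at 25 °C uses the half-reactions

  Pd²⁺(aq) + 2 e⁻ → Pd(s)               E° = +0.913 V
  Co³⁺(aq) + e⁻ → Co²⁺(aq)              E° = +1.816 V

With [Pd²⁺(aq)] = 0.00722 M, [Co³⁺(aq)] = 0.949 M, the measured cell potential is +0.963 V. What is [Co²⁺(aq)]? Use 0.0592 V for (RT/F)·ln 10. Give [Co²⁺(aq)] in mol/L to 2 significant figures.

1.1 M

Co³⁺/Co²⁺ is the cathode (higher E°); E°cell = +1.816 − (+0.913) = +0.903 V with n = 2.
Since E = E° − (0.0592/n)·log Q, log Q = n(E° − E)/0.0592 = −2.027.
The balanced reaction is 2 Co³⁺(aq) + Pd(s) → 2 Co²⁺(aq) + Pd²⁺(aq), so Q = ([Co²⁺(aq)]^2·[Pd²⁺(aq)]) / [Co³⁺(aq)]^2.
Substituting the known concentrations and solving, log [Co²⁺(aq)] = 0.034 and [Co²⁺(aq)] = 1.1 M.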